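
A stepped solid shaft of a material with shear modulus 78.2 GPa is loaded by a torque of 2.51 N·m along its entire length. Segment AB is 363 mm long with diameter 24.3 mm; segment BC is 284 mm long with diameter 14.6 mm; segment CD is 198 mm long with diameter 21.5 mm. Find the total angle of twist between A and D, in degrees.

0.154°

J_AB = π(0.0243)⁴/32 = 3.42×10^-8 m⁴; J_BC = π(0.0146)⁴/32 = 4.46×10^-9 m⁴; J_CD = π(0.0215)⁴/32 = 2.10×10^-8 m⁴.
θ = (T/G)·Σ L_i/J_i = (2.510/78.2×10⁹)·(0.363/3.42×10^-8 + 0.284/4.46×10^-9 + 0.198/2.10×10^-8) = 2.687×10^-3 rad.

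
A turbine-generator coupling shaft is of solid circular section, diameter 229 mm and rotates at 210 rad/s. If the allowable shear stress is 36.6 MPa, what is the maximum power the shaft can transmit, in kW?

J = πd⁴/32 = π(0.229)⁴/32 = 2.700×10^-4 m⁴.
T_max = τ_allow·J/r = 3.66×10^7 × 2.700×10^-4 / 0.115 = 86300 N·m.
ω = 210 rad/s, so P_max = T_max·ω = 1.812×10^7 W.

18100 kW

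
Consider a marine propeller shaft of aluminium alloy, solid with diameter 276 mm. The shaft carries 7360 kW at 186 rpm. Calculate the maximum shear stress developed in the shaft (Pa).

9.15e7 Pa

ω = 2π·186/60 = 19.48 rad/s, so T = P/ω = 7360×10³ / 19.48 = 377900 N·m.
J = πd⁴/32 = π(0.276)⁴/32 = 5.697×10^-4 m⁴.
τ_max = T·r/J = 377900 × 0.138 / 5.697×10^-4 = 9.153×10^7 Pa.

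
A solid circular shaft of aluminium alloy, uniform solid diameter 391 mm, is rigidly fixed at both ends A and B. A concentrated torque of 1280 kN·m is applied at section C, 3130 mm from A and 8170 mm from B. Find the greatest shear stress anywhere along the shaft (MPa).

78.8 MPa

With uniform GJ and both ends fixed, compatibility θ_AC = θ_CB gives T_A·a = T_B·b, together with T_A + T_B = T₀.
T_A = T₀·b/(a+b) = 1.280e6·8170/11300 = 925500 N·m; T_B = 354500 N·m.
τ in each portion: τ_AC = 7.88×10^7 Pa, τ_CB = 3.02×10^7 Pa; maximum is in AC.
τ_max = T_AC·r/J = 925500·0.196/2.29×10^-3 = 7.885×10^7 Pa.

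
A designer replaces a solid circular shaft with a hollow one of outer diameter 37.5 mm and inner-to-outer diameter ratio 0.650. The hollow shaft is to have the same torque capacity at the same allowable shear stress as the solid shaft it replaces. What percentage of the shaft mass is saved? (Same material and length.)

34.2 %

Equal τ_max and T ⇒ the solid shaft needs d_s³ = d_o³(1−k⁴), so d_s = 37.5·(1−0.650⁴)^(1/3) = 35.12 mm.
Area ratio A_h/A_s = d_o²(1−k²)/d_s² = (1−k²)/(1−k⁴)^(2/3) = 0.6584.
Mass saving = 1 − 0.6584 = 34.2 %.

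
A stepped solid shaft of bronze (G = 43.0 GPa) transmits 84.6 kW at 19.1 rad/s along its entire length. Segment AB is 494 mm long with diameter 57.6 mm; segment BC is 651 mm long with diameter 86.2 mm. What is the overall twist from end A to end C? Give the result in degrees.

ω = 19.1 rad/s, so T = P/ω = 84.6×10³ / 19.10 = 4429 N·m.
J_AB = π(0.0576)⁴/32 = 1.08×10^-6 m⁴; J_BC = π(0.0862)⁴/32 = 5.42×10^-6 m⁴.
θ = (T/G)·Σ L_i/J_i = (4429/43.0×10⁹)·(0.494/1.08×10^-6 + 0.651/5.42×10^-6) = 0.05946 rad.

3.41°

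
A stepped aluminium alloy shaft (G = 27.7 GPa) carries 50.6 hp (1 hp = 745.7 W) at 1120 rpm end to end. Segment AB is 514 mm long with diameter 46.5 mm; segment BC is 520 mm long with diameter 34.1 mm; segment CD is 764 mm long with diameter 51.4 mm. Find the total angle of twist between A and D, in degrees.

4.09°

ω = 2π·1120/60 = 117.3 rad/s, so T = P/ω = 50.6×745.7 / 117.3 = 321.7 N·m.
J_AB = π(0.0465)⁴/32 = 4.59×10^-7 m⁴; J_BC = π(0.0341)⁴/32 = 1.33×10^-7 m⁴; J_CD = π(0.0514)⁴/32 = 6.85×10^-7 m⁴.
θ = (T/G)·Σ L_i/J_i = (321.7/27.7×10⁹)·(0.514/4.59×10^-7 + 0.520/1.33×10^-7 + 0.764/6.85×10^-7) = 0.07145 rad.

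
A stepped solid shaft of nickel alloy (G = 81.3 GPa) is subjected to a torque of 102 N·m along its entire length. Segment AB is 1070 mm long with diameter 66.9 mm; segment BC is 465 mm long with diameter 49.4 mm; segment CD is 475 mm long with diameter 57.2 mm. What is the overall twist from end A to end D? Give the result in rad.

0.00225 rad

J_AB = π(0.0669)⁴/32 = 1.97×10^-6 m⁴; J_BC = π(0.0494)⁴/32 = 5.85×10^-7 m⁴; J_CD = π(0.0572)⁴/32 = 1.05×10^-6 m⁴.
θ = (T/G)·Σ L_i/J_i = (102.0/81.3×10⁹)·(1.07/1.97×10^-6 + 0.465/5.85×10^-7 + 0.475/1.05×10^-6) = 2.248×10^-3 rad.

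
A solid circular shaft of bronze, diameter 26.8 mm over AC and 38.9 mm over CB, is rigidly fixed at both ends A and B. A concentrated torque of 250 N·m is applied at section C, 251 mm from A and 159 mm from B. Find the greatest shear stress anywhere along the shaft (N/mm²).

18.9 N/mm²

Compatibility: T_A·a/J_AC = T_B·b/J_CB with T_A + T_B = T₀.
J_AC = 5.06×10^-8 m⁴, J_CB = 2.25×10^-7 m⁴, so T_A = T₀·(J_AC/a)/((J_AC/a)+(J_CB/b)) = 31.22 N·m, T_B = 218.8 N·m.
τ in each portion: τ_AC = 8.26×10^6 Pa, τ_CB = 1.89×10^7 Pa; maximum is in CB.
τ_max = T_CB·r/J = 218.8·0.0194/2.25×10^-7 = 1.893×10^7 Pa.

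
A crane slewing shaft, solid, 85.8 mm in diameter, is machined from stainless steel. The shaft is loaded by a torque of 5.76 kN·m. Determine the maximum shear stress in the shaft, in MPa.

J = πd⁴/32 = π(0.0858)⁴/32 = 5.320×10^-6 m⁴.
τ_max = T·r/J = 5760 × 0.0429 / 5.320×10^-6 = 4.644×10^7 Pa.

46.4 MPa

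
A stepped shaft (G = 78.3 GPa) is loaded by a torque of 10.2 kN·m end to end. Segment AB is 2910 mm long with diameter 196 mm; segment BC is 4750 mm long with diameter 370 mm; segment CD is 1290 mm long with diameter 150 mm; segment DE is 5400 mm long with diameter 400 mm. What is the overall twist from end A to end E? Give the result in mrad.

6.61 mrad

J_AB = π(0.196)⁴/32 = 1.45×10^-4 m⁴; J_BC = π(0.370)⁴/32 = 1.84×10^-3 m⁴; J_CD = π(0.150)⁴/32 = 4.97×10^-5 m⁴; J_DE = π(0.400)⁴/32 = 2.51×10^-3 m⁴.
θ = (T/G)·Σ L_i/J_i = (10200/78.3×10⁹)·(2.91/1.45×10^-4 + 4.75/1.84×10^-3 + 1.29/4.97×10^-5 + 5.40/2.51×10^-3) = 6.614×10^-3 rad.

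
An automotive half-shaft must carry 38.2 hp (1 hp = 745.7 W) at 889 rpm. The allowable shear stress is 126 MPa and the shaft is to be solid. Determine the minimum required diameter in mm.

ω = 2π·889/60 = 93.10 rad/s, so T = P/ω = 38.2×745.7 / 93.10 = 306.0 N·m.
For a solid shaft τ_max = 16T/(πd³), so d = (16T/(π τ_allow))^(1/3) = (16·306.0/(π·1.26×10^8))^(1/3) = 0.02313 m.

23.1 mm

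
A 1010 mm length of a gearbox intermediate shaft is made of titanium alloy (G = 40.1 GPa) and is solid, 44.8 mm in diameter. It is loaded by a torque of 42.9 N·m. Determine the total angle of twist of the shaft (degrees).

0.157°

J = πd⁴/32 = π(0.0448)⁴/32 = 3.955×10^-7 m⁴.
θ = T·L/(G·J) = 42.90 × 1.01 / (40.1×10⁹ × 3.955×10^-7) = 2.732×10^-3 rad.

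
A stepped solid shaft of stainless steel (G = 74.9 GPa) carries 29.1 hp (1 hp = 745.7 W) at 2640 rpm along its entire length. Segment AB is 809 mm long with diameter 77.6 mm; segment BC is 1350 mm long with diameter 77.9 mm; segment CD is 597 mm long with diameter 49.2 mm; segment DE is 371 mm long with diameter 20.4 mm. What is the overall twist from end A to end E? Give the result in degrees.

ω = 2π·2640/60 = 276.5 rad/s, so T = P/ω = 29.1×745.7 / 276.5 = 78.49 N·m.
J_AB = π(0.0776)⁴/32 = 3.56×10^-6 m⁴; J_BC = π(0.0779)⁴/32 = 3.62×10^-6 m⁴; J_CD = π(0.0492)⁴/32 = 5.75×10^-7 m⁴; J_DE = π(0.0204)⁴/32 = 1.70×10^-8 m⁴.
θ = (T/G)·Σ L_i/J_i = (78.49/74.9×10⁹)·(0.809/3.56×10^-6 + 1.35/3.62×10^-6 + 0.597/5.75×10^-7 + 0.371/1.70×10^-8) = 0.02458 rad.

1.41°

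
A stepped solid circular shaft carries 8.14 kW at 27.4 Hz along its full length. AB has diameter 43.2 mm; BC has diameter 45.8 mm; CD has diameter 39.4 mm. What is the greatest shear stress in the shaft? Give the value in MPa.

ω = 2π·27.4 = 172.2 rad/s, so T = P/ω = 8.14×10³ / 172.2 = 47.28 N·m.
Under the same torque, τ_max = 16T/(πd³) is largest where d is smallest — segment CD (d = 39.4 mm).
τ_max = 16·47.28/(π·(0.0394)³) = 3.937×10^6 Pa.

3.94 MPa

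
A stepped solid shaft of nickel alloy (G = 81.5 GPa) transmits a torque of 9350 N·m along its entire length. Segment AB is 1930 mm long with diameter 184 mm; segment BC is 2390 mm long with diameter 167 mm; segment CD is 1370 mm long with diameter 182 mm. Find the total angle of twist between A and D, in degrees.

J_AB = π(0.184)⁴/32 = 1.13×10^-4 m⁴; J_BC = π(0.167)⁴/32 = 7.64×10^-5 m⁴; J_CD = π(0.182)⁴/32 = 1.08×10^-4 m⁴.
θ = (T/G)·Σ L_i/J_i = (9350/81.5×10⁹)·(1.93/1.13×10^-4 + 2.39/7.64×10^-5 + 1.37/1.08×10^-4) = 7.017×10^-3 rad.

0.402°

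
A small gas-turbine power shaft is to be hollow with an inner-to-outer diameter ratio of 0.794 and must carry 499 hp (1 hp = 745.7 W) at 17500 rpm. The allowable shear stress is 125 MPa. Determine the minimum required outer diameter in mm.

ω = 2π·17500/60 = 1833 rad/s, so T = P/ω = 499×745.7 / 1833 = 203.0 N·m.
For a hollow shaft with d_i/d_o = 0.794: τ_max = 16T/(π d_o³ (1−k⁴)), so d_o = [16T/(π τ_allow (1−k⁴))]^(1/3) = [16·203.0/(π·1.25×10^8·0.6026)]^(1/3) = 0.02395 m.

23.9 mm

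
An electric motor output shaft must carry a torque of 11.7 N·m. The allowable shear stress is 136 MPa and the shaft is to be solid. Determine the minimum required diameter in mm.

7.60 mm

For a solid shaft τ_max = 16T/(πd³), so d = (16T/(π τ_allow))^(1/3) = (16·11.70/(π·1.36×10^8))^(1/3) = 0.007595 m.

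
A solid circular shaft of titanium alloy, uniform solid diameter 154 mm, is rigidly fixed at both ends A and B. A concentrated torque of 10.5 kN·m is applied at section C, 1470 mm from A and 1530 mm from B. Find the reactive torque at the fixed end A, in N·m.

With uniform GJ and both ends fixed, compatibility θ_AC = θ_CB gives T_A·a = T_B·b, together with T_A + T_B = T₀.
T_A = T₀·b/(a+b) = 10500·1530/3000 = 5355 N·m; T_B = 5145 N·m.

5360 N·m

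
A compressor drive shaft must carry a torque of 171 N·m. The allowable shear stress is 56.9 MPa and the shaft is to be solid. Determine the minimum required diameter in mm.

For a solid shaft τ_max = 16T/(πd³), so d = (16T/(π τ_allow))^(1/3) = (16·171.0/(π·5.69×10^7))^(1/3) = 0.02483 m.

24.8 mm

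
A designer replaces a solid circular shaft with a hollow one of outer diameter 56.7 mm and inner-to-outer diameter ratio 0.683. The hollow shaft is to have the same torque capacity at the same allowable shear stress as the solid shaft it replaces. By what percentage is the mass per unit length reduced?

Equal τ_max and T ⇒ the solid shaft needs d_s³ = d_o³(1−k⁴), so d_s = 56.7·(1−0.683⁴)^(1/3) = 52.25 mm.
Area ratio A_h/A_s = d_o²(1−k²)/d_s² = (1−k²)/(1−k⁴)^(2/3) = 0.6283.
Mass saving = 1 − 0.6283 = 37.2 %.

37.2 %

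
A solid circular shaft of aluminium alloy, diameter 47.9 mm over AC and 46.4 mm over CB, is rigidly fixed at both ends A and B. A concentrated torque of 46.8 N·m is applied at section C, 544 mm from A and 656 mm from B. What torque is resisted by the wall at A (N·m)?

27.0 N·m

Compatibility: T_A·a/J_AC = T_B·b/J_CB with T_A + T_B = T₀.
J_AC = 5.17×10^-7 m⁴, J_CB = 4.55×10^-7 m⁴, so T_A = T₀·(J_AC/a)/((J_AC/a)+(J_CB/b)) = 27.05 N·m, T_B = 19.75 N·m.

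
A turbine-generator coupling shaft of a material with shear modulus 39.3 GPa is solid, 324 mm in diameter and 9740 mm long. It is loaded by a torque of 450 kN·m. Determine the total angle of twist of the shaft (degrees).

J = πd⁴/32 = π(0.324)⁴/32 = 1.082×10^-3 m⁴.
θ = T·L/(G·J) = 450000 × 9.74 / (39.3×10⁹ × 1.082×10^-3) = 0.1031 rad.

5.91°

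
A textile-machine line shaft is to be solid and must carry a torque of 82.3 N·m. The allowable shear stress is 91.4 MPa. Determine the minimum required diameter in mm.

16.6 mm

For a solid shaft τ_max = 16T/(πd³), so d = (16T/(π τ_allow))^(1/3) = (16·82.30/(π·9.14×10^7))^(1/3) = 0.01661 m.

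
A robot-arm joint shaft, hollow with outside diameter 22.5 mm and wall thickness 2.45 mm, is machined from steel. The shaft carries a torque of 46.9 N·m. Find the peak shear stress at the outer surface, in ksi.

4.86 ksi

J = π(d_o⁴ − d_i⁴)/32 = π(0.0225⁴ − 0.0176⁴)/32 = 1.574×10^-8 m⁴.
τ_max = T·r/J = 46.90 × 0.0112 / 1.574×10^-8 = 3.352×10^7 Pa.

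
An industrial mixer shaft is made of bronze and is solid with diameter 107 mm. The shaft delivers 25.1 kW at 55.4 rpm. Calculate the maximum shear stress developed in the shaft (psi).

2610 psi

ω = 2π·55.4/60 = 5.801 rad/s, so T = P/ω = 25.1×10³ / 5.801 = 4326 N·m.
J = πd⁴/32 = π(0.107)⁴/32 = 1.287×10^-5 m⁴.
τ_max = T·r/J = 4326 × 0.0535 / 1.287×10^-5 = 1.799×10^7 Pa.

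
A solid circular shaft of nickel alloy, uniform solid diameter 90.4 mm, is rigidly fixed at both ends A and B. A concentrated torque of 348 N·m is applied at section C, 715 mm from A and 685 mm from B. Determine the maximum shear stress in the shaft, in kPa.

1230 kPa

With uniform GJ and both ends fixed, compatibility θ_AC = θ_CB gives T_A·a = T_B·b, together with T_A + T_B = T₀.
T_A = T₀·b/(a+b) = 348.0·685/1400 = 170.3 N·m; T_B = 177.7 N·m.
τ in each portion: τ_AC = 1.17×10^6 Pa, τ_CB = 1.23×10^6 Pa; maximum is in CB.
τ_max = T_CB·r/J = 177.7·0.0452/6.56×10^-6 = 1.225×10^6 Pa.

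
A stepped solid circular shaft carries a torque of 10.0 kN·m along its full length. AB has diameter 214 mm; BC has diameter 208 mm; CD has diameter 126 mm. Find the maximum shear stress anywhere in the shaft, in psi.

3690 psi

Under the same torque, τ_max = 16T/(πd³) is largest where d is smallest — segment CD (d = 126 mm).
τ_max = 16·10000/(π·(0.126)³) = 2.546×10^7 Pa.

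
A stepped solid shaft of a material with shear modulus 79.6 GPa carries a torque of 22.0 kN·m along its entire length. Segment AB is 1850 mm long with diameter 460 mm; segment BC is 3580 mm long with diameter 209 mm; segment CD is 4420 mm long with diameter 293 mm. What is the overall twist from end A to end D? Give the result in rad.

J_AB = π(0.460)⁴/32 = 4.40×10^-3 m⁴; J_BC = π(0.209)⁴/32 = 1.87×10^-4 m⁴; J_CD = π(0.293)⁴/32 = 7.24×10^-4 m⁴.
θ = (T/G)·Σ L_i/J_i = (22000/79.6×10⁹)·(1.85/4.40×10^-3 + 3.58/1.87×10^-4 + 4.42/7.24×10^-4) = 7.087×10^-3 rad.

0.00709 rad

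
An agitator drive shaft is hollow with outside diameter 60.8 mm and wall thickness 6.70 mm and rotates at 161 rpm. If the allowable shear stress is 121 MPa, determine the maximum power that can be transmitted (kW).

J = π(d_o⁴ − d_i⁴)/32 = π(0.0608⁴ − 0.0474⁴)/32 = 8.460×10^-7 m⁴.
T_max = τ_allow·J/r = 1.21×10^8 × 8.460×10^-7 / 0.0304 = 3367 N·m.
ω = 2π·161/60 = 16.86 rad/s, so P_max = T_max·ω = 5.677×10^4 W.

56.8 kW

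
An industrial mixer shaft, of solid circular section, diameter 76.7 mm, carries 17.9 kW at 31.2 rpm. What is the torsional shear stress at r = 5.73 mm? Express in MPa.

ω = 2π·31.2/60 = 3.267 rad/s, so T = P/ω = 17.9×10³ / 3.267 = 5479 N·m.
J = πd⁴/32 = π(0.0767)⁴/32 = 3.398×10^-6 m⁴.
Shear stress varies linearly with radius: τ = T·r/J = 5479 × 0.00573 / 3.398×10^-6 = 9.239×10^6 Pa.

9.24 MPa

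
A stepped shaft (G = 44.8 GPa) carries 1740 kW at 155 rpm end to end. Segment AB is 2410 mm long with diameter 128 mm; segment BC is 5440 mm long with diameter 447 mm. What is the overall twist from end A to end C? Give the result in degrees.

12.7°

ω = 2π·155/60 = 16.23 rad/s, so T = P/ω = 1740×10³ / 16.23 = 107200 N·m.
J_AB = π(0.128)⁴/32 = 2.64×10^-5 m⁴; J_BC = π(0.447)⁴/32 = 3.92×10^-3 m⁴.
θ = (T/G)·Σ L_i/J_i = (107200/44.8×10⁹)·(2.41/2.64×10^-5 + 5.44/3.92×10^-3) = 0.2221 rad.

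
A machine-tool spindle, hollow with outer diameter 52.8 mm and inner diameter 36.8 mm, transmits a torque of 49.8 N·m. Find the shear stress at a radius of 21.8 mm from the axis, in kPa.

1860 kPa

J = π(d_o⁴ − d_i⁴)/32 = π(0.0528⁴ − 0.0368⁴)/32 = 5.830×10^-7 m⁴.
Shear stress varies linearly with radius: τ = T·r/J = 49.80 × 0.0218 / 5.830×10^-7 = 1.862×10^6 Pa.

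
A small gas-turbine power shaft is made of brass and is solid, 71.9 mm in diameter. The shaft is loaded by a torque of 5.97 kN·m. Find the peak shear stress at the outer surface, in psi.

J = πd⁴/32 = π(0.0719)⁴/32 = 2.624×10^-6 m⁴.
τ_max = T·r/J = 5970 × 0.0360 / 2.624×10^-6 = 8.180×10^7 Pa.

11900 psi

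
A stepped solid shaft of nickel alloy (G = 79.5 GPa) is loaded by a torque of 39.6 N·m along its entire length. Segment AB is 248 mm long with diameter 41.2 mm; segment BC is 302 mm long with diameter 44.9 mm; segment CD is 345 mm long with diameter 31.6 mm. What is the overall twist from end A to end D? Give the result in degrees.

0.147°

J_AB = π(0.0412)⁴/32 = 2.83×10^-7 m⁴; J_BC = π(0.0449)⁴/32 = 3.99×10^-7 m⁴; J_CD = π(0.0316)⁴/32 = 9.79×10^-8 m⁴.
θ = (T/G)·Σ L_i/J_i = (39.60/79.5×10⁹)·(0.248/2.83×10^-7 + 0.302/3.99×10^-7 + 0.345/9.79×10^-8) = 2.569×10^-3 rad.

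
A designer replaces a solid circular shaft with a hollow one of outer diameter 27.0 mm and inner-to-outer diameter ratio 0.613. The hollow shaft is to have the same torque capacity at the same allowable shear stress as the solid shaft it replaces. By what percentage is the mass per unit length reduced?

Equal τ_max and T ⇒ the solid shaft needs d_s³ = d_o³(1−k⁴), so d_s = 27.0·(1−0.613⁴)^(1/3) = 25.66 mm.
Area ratio A_h/A_s = d_o²(1−k²)/d_s² = (1−k²)/(1−k⁴)^(2/3) = 0.6909.
Mass saving = 1 − 0.6909 = 30.9 %.

30.9 %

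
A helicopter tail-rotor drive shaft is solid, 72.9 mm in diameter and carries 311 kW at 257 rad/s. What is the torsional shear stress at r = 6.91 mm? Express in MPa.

ω = 257 rad/s, so T = P/ω = 311×10³ / 257.0 = 1210 N·m.
J = πd⁴/32 = π(0.0729)⁴/32 = 2.773×10^-6 m⁴.
Shear stress varies linearly with radius: τ = T·r/J = 1210 × 0.00691 / 2.773×10^-6 = 3.016×10^6 Pa.

3.02 MPa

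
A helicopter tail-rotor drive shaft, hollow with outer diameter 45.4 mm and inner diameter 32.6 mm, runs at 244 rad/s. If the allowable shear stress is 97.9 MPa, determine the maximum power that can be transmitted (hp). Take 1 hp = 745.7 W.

432 hp

J = π(d_o⁴ − d_i⁴)/32 = π(0.0454⁴ − 0.0326⁴)/32 = 3.062×10^-7 m⁴.
T_max = τ_allow·J/r = 9.79×10^7 × 3.062×10^-7 / 0.0227 = 1321 N·m.
ω = 244 rad/s, so P_max = T_max·ω = 3.222×10^5 W.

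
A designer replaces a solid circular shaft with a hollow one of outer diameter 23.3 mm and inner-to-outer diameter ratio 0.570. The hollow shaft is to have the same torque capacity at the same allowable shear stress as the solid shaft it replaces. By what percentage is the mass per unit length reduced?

Equal τ_max and T ⇒ the solid shaft needs d_s³ = d_o³(1−k⁴), so d_s = 23.3·(1−0.570⁴)^(1/3) = 22.45 mm.
Area ratio A_h/A_s = d_o²(1−k²)/d_s² = (1−k²)/(1−k⁴)^(2/3) = 0.7272.
Mass saving = 1 − 0.7272 = 27.3 %.

27.3 %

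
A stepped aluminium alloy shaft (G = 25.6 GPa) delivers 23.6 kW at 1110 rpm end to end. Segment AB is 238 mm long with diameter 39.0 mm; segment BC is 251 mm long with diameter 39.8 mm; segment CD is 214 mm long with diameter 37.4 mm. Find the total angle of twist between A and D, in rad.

ω = 2π·1110/60 = 116.2 rad/s, so T = P/ω = 23.6×10³ / 116.2 = 203.0 N·m.
J_AB = π(0.0390)⁴/32 = 2.27×10^-7 m⁴; J_BC = π(0.0398)⁴/32 = 2.46×10^-7 m⁴; J_CD = π(0.0374)⁴/32 = 1.92×10^-7 m⁴.
θ = (T/G)·Σ L_i/J_i = (203.0/25.6×10⁹)·(0.238/2.27×10^-7 + 0.251/2.46×10^-7 + 0.214/1.92×10^-7) = 0.02523 rad.

0.0252 rad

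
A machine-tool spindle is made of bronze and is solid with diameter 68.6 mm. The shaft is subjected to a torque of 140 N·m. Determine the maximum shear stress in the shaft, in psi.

J = πd⁴/32 = π(0.0686)⁴/32 = 2.174×10^-6 m⁴.
τ_max = T·r/J = 140.0 × 0.0343 / 2.174×10^-6 = 2.209×10^6 Pa.

320 psi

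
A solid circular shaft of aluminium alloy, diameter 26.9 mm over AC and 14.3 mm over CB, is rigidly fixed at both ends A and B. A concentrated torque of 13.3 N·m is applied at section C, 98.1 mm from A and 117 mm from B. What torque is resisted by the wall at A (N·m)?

12.5 N·m

Compatibility: T_A·a/J_AC = T_B·b/J_CB with T_A + T_B = T₀.
J_AC = 5.14×10^-8 m⁴, J_CB = 4.11×10^-9 m⁴, so T_A = T₀·(J_AC/a)/((J_AC/a)+(J_CB/b)) = 12.47 N·m, T_B = 0.8347 N·m.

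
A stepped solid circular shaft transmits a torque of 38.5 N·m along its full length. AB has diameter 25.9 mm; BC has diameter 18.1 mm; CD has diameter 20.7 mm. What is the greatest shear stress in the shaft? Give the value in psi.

Under the same torque, τ_max = 16T/(πd³) is largest where d is smallest — segment BC (d = 18.1 mm).
τ_max = 16·38.50/(π·(0.0181)³) = 3.307×10^7 Pa.

4800 psi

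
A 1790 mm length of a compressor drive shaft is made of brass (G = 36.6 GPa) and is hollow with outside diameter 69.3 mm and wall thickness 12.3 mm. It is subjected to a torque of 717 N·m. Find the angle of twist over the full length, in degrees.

J = π(d_o⁴ − d_i⁴)/32 = π(0.0693⁴ − 0.0447⁴)/32 = 1.872×10^-6 m⁴.
θ = T·L/(G·J) = 717.0 × 1.79 / (36.6×10⁹ × 1.872×10^-6) = 0.01873 rad.

1.07°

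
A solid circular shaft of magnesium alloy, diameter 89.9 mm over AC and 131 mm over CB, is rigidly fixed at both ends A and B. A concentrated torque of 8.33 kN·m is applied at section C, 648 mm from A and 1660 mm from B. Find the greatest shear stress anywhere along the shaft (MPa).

21.2 MPa

Compatibility: T_A·a/J_AC = T_B·b/J_CB with T_A + T_B = T₀.
J_AC = 6.41×10^-6 m⁴, J_CB = 2.89×10^-5 m⁴, so T_A = T₀·(J_AC/a)/((J_AC/a)+(J_CB/b)) = 3018 N·m, T_B = 5312 N·m.
τ in each portion: τ_AC = 2.12×10^7 Pa, τ_CB = 1.20×10^7 Pa; maximum is in AC.
τ_max = T_AC·r/J = 3018·0.0450/6.41×10^-6 = 2.116×10^7 Pa.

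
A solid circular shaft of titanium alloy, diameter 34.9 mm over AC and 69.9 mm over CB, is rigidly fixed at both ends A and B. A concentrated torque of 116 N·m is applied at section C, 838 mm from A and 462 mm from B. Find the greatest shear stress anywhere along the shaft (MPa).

1.67 MPa

Compatibility: T_A·a/J_AC = T_B·b/J_CB with T_A + T_B = T₀.
J_AC = 1.46×10^-7 m⁴, J_CB = 2.34×10^-6 m⁴, so T_A = T₀·(J_AC/a)/((J_AC/a)+(J_CB/b)) = 3.843 N·m, T_B = 112.2 N·m.
τ in each portion: τ_AC = 4.60×10^5 Pa, τ_CB = 1.67×10^6 Pa; maximum is in CB.
τ_max = T_CB·r/J = 112.2·0.0350/2.34×10^-6 = 1.673×10^6 Pa.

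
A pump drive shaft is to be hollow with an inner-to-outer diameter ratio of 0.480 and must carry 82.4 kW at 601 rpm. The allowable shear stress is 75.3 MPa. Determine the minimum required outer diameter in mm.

ω = 2π·601/60 = 62.94 rad/s, so T = P/ω = 82.4×10³ / 62.94 = 1309 N·m.
For a hollow shaft with d_i/d_o = 0.480: τ_max = 16T/(π d_o³ (1−k⁴)), so d_o = [16T/(π τ_allow (1−k⁴))]^(1/3) = [16·1309/(π·7.53×10^7·0.9469)]^(1/3) = 0.04539 m.

45.4 mm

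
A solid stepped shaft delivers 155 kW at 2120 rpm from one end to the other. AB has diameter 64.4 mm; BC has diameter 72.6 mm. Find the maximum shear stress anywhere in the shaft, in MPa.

13.3 MPa

ω = 2π·2120/60 = 222.0 rad/s, so T = P/ω = 155×10³ / 222.0 = 698.2 N·m.
Under the same torque, τ_max = 16T/(πd³) is largest where d is smallest — segment AB (d = 64.4 mm).
τ_max = 16·698.2/(π·(0.0644)³) = 1.331×10^7 Pa.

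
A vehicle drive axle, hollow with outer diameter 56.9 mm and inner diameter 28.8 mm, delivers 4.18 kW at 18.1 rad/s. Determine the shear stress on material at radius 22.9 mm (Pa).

5.50e6 Pa

ω = 18.1 rad/s, so T = P/ω = 4.18×10³ / 18.10 = 230.9 N·m.
J = π(d_o⁴ − d_i⁴)/32 = π(0.0569⁴ − 0.0288⁴)/32 = 9.615×10^-7 m⁴.
Shear stress varies linearly with radius: τ = T·r/J = 230.9 × 0.0229 / 9.615×10^-7 = 5.500×10^6 Pa.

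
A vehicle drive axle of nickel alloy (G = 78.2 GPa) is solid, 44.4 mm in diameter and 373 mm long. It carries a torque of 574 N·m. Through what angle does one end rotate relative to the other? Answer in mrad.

7.18 mrad

J = πd⁴/32 = π(0.0444)⁴/32 = 3.815×10^-7 m⁴.
θ = T·L/(G·J) = 574.0 × 0.373 / (78.2×10⁹ × 3.815×10^-7) = 7.176×10^-3 rad.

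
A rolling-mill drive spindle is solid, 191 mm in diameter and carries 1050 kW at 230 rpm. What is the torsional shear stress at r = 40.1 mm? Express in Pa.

ω = 2π·230/60 = 24.09 rad/s, so T = P/ω = 1050×10³ / 24.09 = 43590 N·m.
J = πd⁴/32 = π(0.191)⁴/32 = 1.307×10^-4 m⁴.
Shear stress varies linearly with radius: τ = T·r/J = 43590 × 0.0401 / 1.307×10^-4 = 1.338×10^7 Pa.

1.34e7 Pa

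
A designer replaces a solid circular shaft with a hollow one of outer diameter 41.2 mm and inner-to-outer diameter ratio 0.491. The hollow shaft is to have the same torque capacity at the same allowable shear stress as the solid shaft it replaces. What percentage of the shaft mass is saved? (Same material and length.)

Equal τ_max and T ⇒ the solid shaft needs d_s³ = d_o³(1−k⁴), so d_s = 41.2·(1−0.491⁴)^(1/3) = 40.39 mm.
Area ratio A_h/A_s = d_o²(1−k²)/d_s² = (1−k²)/(1−k⁴)^(2/3) = 0.7898.
Mass saving = 1 − 0.7898 = 21.0 %.

21.0 %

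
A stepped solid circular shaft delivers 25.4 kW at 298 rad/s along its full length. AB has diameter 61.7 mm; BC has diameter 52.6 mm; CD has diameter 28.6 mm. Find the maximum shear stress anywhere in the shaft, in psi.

ω = 298 rad/s, so T = P/ω = 25.4×10³ / 298.0 = 85.23 N·m.
Under the same torque, τ_max = 16T/(πd³) is largest where d is smallest — segment CD (d = 28.6 mm).
τ_max = 16·85.23/(π·(0.0286)³) = 1.856×10^7 Pa.

2690 psi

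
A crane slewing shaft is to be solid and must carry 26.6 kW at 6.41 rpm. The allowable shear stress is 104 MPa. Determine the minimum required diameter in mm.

125 mm

ω = 2π·6.41/60 = 0.6713 rad/s, so T = P/ω = 26.6×10³ / 0.6713 = 39630 N·m.
For a solid shaft τ_max = 16T/(πd³), so d = (16T/(π τ_allow))^(1/3) = (16·39630/(π·1.04×10^8))^(1/3) = 0.1247 m.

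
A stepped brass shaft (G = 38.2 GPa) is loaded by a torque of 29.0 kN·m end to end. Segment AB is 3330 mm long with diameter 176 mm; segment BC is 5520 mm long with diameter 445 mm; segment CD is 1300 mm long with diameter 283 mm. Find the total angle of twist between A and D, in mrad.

J_AB = π(0.176)⁴/32 = 9.42×10^-5 m⁴; J_BC = π(0.445)⁴/32 = 3.85×10^-3 m⁴; J_CD = π(0.283)⁴/32 = 6.30×10^-4 m⁴.
θ = (T/G)·Σ L_i/J_i = (29000/38.2×10⁹)·(3.33/9.42×10^-5 + 5.52/3.85×10^-3 + 1.30/6.30×10^-4) = 0.02949 rad.

29.5 mrad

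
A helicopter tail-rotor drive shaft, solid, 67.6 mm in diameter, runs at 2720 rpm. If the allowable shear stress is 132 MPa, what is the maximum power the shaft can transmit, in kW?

2280 kW

J = πd⁴/32 = π(0.0676)⁴/32 = 2.050×10^-6 m⁴.
T_max = τ_allow·J/r = 1.32×10^8 × 2.050×10^-6 / 0.0338 = 8007 N·m.
ω = 2π·2720/60 = 284.8 rad/s, so P_max = T_max·ω = 2.281×10^6 W.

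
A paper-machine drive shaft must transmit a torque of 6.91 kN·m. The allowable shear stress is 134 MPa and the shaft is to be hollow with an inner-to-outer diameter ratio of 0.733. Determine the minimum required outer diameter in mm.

For a hollow shaft with d_i/d_o = 0.733: τ_max = 16T/(π d_o³ (1−k⁴)), so d_o = [16T/(π τ_allow (1−k⁴))]^(1/3) = [16·6910/(π·1.34×10^8·0.7113)]^(1/3) = 0.07174 m.

71.7 mm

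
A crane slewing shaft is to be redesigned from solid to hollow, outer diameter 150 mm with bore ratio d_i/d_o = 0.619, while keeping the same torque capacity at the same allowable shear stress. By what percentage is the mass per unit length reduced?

Equal τ_max and T ⇒ the solid shaft needs d_s³ = d_o³(1−k⁴), so d_s = 150·(1−0.619⁴)^(1/3) = 142.3 mm.
Area ratio A_h/A_s = d_o²(1−k²)/d_s² = (1−k²)/(1−k⁴)^(2/3) = 0.6857.
Mass saving = 1 − 0.6857 = 31.4 %.

31.4 %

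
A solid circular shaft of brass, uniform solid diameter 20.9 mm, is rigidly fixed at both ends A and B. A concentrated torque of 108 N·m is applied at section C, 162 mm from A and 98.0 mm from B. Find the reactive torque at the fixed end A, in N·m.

40.7 N·m

With uniform GJ and both ends fixed, compatibility θ_AC = θ_CB gives T_A·a = T_B·b, together with T_A + T_B = T₀.
T_A = T₀·b/(a+b) = 108.0·98.0/260.0 = 40.71 N·m; T_B = 67.29 N·m.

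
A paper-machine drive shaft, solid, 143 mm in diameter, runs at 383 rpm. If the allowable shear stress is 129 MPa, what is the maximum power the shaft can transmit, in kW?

J = πd⁴/32 = π(0.143)⁴/32 = 4.105×10^-5 m⁴.
T_max = τ_allow·J/r = 1.29×10^8 × 4.105×10^-5 / 0.0715 = 74070 N·m.
ω = 2π·383/60 = 40.11 rad/s, so P_max = T_max·ω = 2.971×10^6 W.

2970 kW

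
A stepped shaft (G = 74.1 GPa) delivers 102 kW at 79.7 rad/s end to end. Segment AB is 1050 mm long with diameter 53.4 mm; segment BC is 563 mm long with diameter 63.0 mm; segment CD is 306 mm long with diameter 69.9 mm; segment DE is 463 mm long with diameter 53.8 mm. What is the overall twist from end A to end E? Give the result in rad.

0.0410 rad

ω = 79.7 rad/s, so T = P/ω = 102×10³ / 79.70 = 1280 N·m.
J_AB = π(0.0534)⁴/32 = 7.98×10^-7 m⁴; J_BC = π(0.0630)⁴/32 = 1.55×10^-6 m⁴; J_CD = π(0.0699)⁴/32 = 2.34×10^-6 m⁴; J_DE = π(0.0538)⁴/32 = 8.22×10^-7 m⁴.
θ = (T/G)·Σ L_i/J_i = (1280/74.1×10⁹)·(1.05/7.98×10^-7 + 0.563/1.55×10^-6 + 0.306/2.34×10^-6 + 0.463/8.22×10^-7) = 0.04098 rad.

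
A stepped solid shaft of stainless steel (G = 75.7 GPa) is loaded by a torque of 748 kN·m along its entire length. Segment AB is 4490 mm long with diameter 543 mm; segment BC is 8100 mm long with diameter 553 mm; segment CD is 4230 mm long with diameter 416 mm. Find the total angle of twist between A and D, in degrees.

1.61°

J_AB = π(0.543)⁴/32 = 8.53×10^-3 m⁴; J_BC = π(0.553)⁴/32 = 9.18×10^-3 m⁴; J_CD = π(0.416)⁴/32 = 2.94×10^-3 m⁴.
θ = (T/G)·Σ L_i/J_i = (748000/75.7×10⁹)·(4.49/8.53×10^-3 + 8.10/9.18×10^-3 + 4.23/2.94×10^-3) = 0.02813 rad.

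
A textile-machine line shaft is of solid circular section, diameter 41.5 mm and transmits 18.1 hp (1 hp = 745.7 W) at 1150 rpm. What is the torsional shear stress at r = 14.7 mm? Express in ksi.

0.821 ksi

ω = 2π·1150/60 = 120.4 rad/s, so T = P/ω = 18.1×745.7 / 120.4 = 112.1 N·m.
J = πd⁴/32 = π(0.0415)⁴/32 = 2.912×10^-7 m⁴.
Shear stress varies linearly with radius: τ = T·r/J = 112.1 × 0.0147 / 2.912×10^-7 = 5.658×10^6 Pa.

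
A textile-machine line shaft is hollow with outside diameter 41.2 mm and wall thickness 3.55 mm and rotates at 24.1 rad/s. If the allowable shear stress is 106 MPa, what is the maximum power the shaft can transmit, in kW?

J = π(d_o⁴ − d_i⁴)/32 = π(0.0412⁴ − 0.0341⁴)/32 = 1.501×10^-7 m⁴.
T_max = τ_allow·J/r = 1.06×10^8 × 1.501×10^-7 / 0.0206 = 772.5 N·m.
ω = 24.1 rad/s, so P_max = T_max·ω = 1.862×10^4 W.

18.6 kW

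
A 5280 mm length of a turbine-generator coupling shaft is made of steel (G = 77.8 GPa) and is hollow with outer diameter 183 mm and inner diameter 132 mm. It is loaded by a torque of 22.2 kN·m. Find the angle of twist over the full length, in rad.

0.0188 rad

J = π(d_o⁴ − d_i⁴)/32 = π(0.183⁴ − 0.132⁴)/32 = 8.030×10^-5 m⁴.
θ = T·L/(G·J) = 22200 × 5.28 / (77.8×10⁹ × 8.030×10^-5) = 0.01876 rad.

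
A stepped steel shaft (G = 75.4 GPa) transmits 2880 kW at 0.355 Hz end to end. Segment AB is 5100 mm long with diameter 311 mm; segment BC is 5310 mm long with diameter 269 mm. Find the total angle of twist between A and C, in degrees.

15.6°

ω = 2π·0.355 = 2.231 rad/s, so T = P/ω = 2880×10³ / 2.231 = 1.291e6 N·m.
J_AB = π(0.311)⁴/32 = 9.18×10^-4 m⁴; J_BC = π(0.269)⁴/32 = 5.14×10^-4 m⁴.
θ = (T/G)·Σ L_i/J_i = (1.291e6/75.4×10⁹)·(5.10/9.18×10^-4 + 5.31/5.14×10^-4) = 0.2720 rad.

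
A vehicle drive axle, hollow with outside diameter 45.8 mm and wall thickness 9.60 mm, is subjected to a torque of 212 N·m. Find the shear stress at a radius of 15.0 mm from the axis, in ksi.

J = π(d_o⁴ − d_i⁴)/32 = π(0.0458⁴ − 0.0266⁴)/32 = 3.828×10^-7 m⁴.
Shear stress varies linearly with radius: τ = T·r/J = 212.0 × 0.0150 / 3.828×10^-7 = 8.307×10^6 Pa.

1.20 ksi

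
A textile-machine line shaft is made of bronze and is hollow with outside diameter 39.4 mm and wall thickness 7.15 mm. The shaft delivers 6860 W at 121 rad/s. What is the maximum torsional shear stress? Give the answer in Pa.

ω = 121 rad/s, so T = P/ω = 6860 / 121.0 = 56.69 N·m.
J = π(d_o⁴ − d_i⁴)/32 = π(0.0394⁴ − 0.0251⁴)/32 = 1.976×10^-7 m⁴.
τ_max = T·r/J = 56.69 × 0.0197 / 1.976×10^-7 = 5.652×10^6 Pa.

5.65e6 Pa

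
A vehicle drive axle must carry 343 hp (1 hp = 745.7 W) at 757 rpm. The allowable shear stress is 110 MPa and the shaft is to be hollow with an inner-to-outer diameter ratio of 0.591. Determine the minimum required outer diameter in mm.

ω = 2π·757/60 = 79.27 rad/s, so T = P/ω = 343×745.7 / 79.27 = 3227 N·m.
For a hollow shaft with d_i/d_o = 0.591: τ_max = 16T/(π d_o³ (1−k⁴)), so d_o = [16T/(π τ_allow (1−k⁴))]^(1/3) = [16·3227/(π·1.10×10^8·0.8780)]^(1/3) = 0.05541 m.

55.4 mm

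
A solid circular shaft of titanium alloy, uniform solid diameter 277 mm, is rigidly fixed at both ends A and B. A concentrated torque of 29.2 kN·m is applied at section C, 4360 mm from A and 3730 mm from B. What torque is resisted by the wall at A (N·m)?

With uniform GJ and both ends fixed, compatibility θ_AC = θ_CB gives T_A·a = T_B·b, together with T_A + T_B = T₀.
T_A = T₀·b/(a+b) = 29200·3730/8090 = 13460 N·m; T_B = 15740 N·m.

13500 N·m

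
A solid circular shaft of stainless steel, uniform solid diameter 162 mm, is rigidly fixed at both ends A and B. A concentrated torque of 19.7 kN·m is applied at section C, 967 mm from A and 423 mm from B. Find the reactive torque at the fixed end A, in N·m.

6000 N·m

With uniform GJ and both ends fixed, compatibility θ_AC = θ_CB gives T_A·a = T_B·b, together with T_A + T_B = T₀.
T_A = T₀·b/(a+b) = 19700·423/1390 = 5995 N·m; T_B = 13700 N·m.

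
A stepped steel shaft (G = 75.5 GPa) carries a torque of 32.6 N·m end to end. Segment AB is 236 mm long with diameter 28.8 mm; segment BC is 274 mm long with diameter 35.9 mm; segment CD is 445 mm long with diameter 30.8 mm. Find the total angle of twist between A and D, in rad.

J_AB = π(0.0288)⁴/32 = 6.75×10^-8 m⁴; J_BC = π(0.0359)⁴/32 = 1.63×10^-7 m⁴; J_CD = π(0.0308)⁴/32 = 8.83×10^-8 m⁴.
θ = (T/G)·Σ L_i/J_i = (32.60/75.5×10⁹)·(0.236/6.75×10^-8 + 0.274/1.63×10^-7 + 0.445/8.83×10^-8) = 4.409×10^-3 rad.

0.00441 rad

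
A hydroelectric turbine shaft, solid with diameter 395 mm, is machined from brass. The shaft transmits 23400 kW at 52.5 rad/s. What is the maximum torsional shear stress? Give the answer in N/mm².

ω = 52.5 rad/s, so T = P/ω = 23400×10³ / 52.50 = 445700 N·m.
J = πd⁴/32 = π(0.395)⁴/32 = 2.390×10^-3 m⁴.
τ_max = T·r/J = 445700 × 0.198 / 2.390×10^-3 = 3.683×10^7 Pa.

36.8 N/mm²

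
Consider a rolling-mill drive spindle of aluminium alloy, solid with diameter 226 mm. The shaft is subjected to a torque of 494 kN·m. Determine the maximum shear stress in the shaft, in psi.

J = πd⁴/32 = π(0.226)⁴/32 = 2.561×10^-4 m⁴.
τ_max = T·r/J = 494000 × 0.113 / 2.561×10^-4 = 2.180×10^8 Pa.

31600 psi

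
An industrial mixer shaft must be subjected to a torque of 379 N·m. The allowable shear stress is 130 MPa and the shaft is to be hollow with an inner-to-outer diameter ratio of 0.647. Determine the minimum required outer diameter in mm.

For a hollow shaft with d_i/d_o = 0.647: τ_max = 16T/(π d_o³ (1−k⁴)), so d_o = [16T/(π τ_allow (1−k⁴))]^(1/3) = [16·379.0/(π·1.30×10^8·0.8248)]^(1/3) = 0.02621 m.

26.2 mm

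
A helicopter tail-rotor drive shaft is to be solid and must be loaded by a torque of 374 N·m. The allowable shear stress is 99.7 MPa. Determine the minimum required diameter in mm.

For a solid shaft τ_max = 16T/(πd³), so d = (16T/(π τ_allow))^(1/3) = (16·374.0/(π·9.97×10^7))^(1/3) = 0.02673 m.

26.7 mm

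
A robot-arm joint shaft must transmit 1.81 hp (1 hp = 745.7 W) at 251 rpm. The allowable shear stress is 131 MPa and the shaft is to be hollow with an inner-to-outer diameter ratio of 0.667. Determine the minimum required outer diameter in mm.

13.6 mm

ω = 2π·251/60 = 26.28 rad/s, so T = P/ω = 1.81×745.7 / 26.28 = 51.35 N·m.
For a hollow shaft with d_i/d_o = 0.667: τ_max = 16T/(π d_o³ (1−k⁴)), so d_o = [16T/(π τ_allow (1−k⁴))]^(1/3) = [16·51.35/(π·1.31×10^8·0.8021)]^(1/3) = 0.01355 m.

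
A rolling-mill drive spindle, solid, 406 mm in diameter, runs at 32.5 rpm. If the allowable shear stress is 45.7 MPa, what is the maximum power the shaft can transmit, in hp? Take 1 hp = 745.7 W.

J = πd⁴/32 = π(0.406)⁴/32 = 2.667×10^-3 m⁴.
T_max = τ_allow·J/r = 4.57×10^7 × 2.667×10^-3 / 0.203 = 600500 N·m.
ω = 2π·32.5/60 = 3.403 rad/s, so P_max = T_max·ω = 2.044×10^6 W.

2740 hp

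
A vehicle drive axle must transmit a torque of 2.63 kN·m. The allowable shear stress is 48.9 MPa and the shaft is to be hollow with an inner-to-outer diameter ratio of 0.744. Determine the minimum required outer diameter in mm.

For a hollow shaft with d_i/d_o = 0.744: τ_max = 16T/(π d_o³ (1−k⁴)), so d_o = [16T/(π τ_allow (1−k⁴))]^(1/3) = [16·2630/(π·4.89×10^7·0.6936)]^(1/3) = 0.07337 m.

73.4 mm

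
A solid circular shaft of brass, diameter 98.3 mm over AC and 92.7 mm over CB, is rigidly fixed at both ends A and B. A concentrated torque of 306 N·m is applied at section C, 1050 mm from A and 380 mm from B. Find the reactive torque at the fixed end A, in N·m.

96.1 N·m

Compatibility: T_A·a/J_AC = T_B·b/J_CB with T_A + T_B = T₀.
J_AC = 9.17×10^-6 m⁴, J_CB = 7.25×10^-6 m⁴, so T_A = T₀·(J_AC/a)/((J_AC/a)+(J_CB/b)) = 96.07 N·m, T_B = 209.9 N·m.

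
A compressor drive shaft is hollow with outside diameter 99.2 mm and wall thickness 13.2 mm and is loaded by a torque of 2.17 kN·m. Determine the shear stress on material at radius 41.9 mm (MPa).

13.5 MPa

J = π(d_o⁴ − d_i⁴)/32 = π(0.0992⁴ − 0.0728⁴)/32 = 6.750×10^-6 m⁴.
Shear stress varies linearly with radius: τ = T·r/J = 2170 × 0.0419 / 6.750×10^-6 = 1.347×10^7 Pa.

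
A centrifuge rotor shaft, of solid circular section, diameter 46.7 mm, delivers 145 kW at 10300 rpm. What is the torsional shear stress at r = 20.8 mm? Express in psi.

869 psi

ω = 2π·10300/60 = 1079 rad/s, so T = P/ω = 145×10³ / 1079 = 134.4 N·m.
J = πd⁴/32 = π(0.0467)⁴/32 = 4.669×10^-7 m⁴.
Shear stress varies linearly with radius: τ = T·r/J = 134.4 × 0.0208 / 4.669×10^-7 = 5.988×10^6 Pa.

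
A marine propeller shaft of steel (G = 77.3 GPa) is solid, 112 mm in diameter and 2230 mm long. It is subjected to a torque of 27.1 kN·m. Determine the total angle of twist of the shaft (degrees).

2.90°

J = πd⁴/32 = π(0.112)⁴/32 = 1.545×10^-5 m⁴.
θ = T·L/(G·J) = 27100 × 2.23 / (77.3×10⁹ × 1.545×10^-5) = 0.05061 rad.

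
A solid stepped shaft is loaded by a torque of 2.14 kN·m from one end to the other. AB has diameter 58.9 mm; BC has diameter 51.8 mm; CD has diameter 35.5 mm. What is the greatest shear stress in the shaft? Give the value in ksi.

35.3 ksi

Under the same torque, τ_max = 16T/(πd³) is largest where d is smallest — segment CD (d = 35.5 mm).
τ_max = 16·2140/(π·(0.0355)³) = 2.436×10^8 Pa.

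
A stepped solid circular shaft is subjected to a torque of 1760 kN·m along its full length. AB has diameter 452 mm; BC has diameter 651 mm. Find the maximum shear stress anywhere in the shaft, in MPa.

97.1 MPa

Under the same torque, τ_max = 16T/(πd³) is largest where d is smallest — segment AB (d = 452 mm).
τ_max = 16·1.760e6/(π·(0.452)³) = 9.707×10^7 Pa.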